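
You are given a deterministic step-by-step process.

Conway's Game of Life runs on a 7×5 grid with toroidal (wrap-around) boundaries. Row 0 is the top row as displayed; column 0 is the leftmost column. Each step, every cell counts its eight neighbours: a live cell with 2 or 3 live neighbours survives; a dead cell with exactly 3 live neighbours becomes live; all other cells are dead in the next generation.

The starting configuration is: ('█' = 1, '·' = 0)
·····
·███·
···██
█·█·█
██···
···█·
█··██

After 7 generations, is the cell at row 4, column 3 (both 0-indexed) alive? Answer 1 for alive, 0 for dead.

0) ·····
·███·
···██
█·█·█
██···
···█·
█··██
1) ██···
··███
·····
··█··
████·
·███·
···██
2) ██···
█████
··█··
··██·
█···█
·····
···██
3) ·····
···██
█····
·████
···██
█··█·
█···█
4) █··█·
····█
██···
·██··
·█···
█··█·
█···█
5) █··█·
·█··█
███··
··█··
██···
██···
██·█·
6) ···█·
···██
█·██·
··█··
█·█··
·····
·····
7) ···██
·····
·██··
··█·█
·█···
·····
·····

0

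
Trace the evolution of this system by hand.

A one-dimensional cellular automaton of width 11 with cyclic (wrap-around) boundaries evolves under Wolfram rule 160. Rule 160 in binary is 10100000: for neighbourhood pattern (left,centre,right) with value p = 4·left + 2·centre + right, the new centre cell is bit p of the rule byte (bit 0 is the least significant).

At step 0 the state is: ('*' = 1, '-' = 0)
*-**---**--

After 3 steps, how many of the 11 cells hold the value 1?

0

t=0: *-**---**--
t=1: -*---------
t=2: -----------
t=3: -----------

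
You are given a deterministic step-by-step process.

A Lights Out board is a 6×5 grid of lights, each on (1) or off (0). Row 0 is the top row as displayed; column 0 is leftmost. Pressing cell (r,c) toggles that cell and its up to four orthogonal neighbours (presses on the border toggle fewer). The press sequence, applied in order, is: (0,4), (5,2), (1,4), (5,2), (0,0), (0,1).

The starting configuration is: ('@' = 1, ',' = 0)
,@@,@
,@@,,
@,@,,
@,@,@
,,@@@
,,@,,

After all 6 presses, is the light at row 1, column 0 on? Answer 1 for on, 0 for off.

gen 0: ,@@,@
,@@,,
@,@,,
@,@,@
,,@@@
,,@,,
gen 1: ,@@@,
,@@,@
@,@,,
@,@,@
,,@@@
,,@,,
gen 2: ,@@@,
,@@,@
@,@,,
@,@,@
,,,@@
,@,@,
gen 3: ,@@@@
,@@@,
@,@,@
@,@,@
,,,@@
,@,@,
gen 4: ,@@@@
,@@@,
@,@,@
@,@,@
,,@@@
,,@,,
gen 5: @,@@@
@@@@,
@,@,@
@,@,@
,,@@@
,,@,,
gen 6: ,@,@@
@,@@,
@,@,@
@,@,@
,,@@@
,,@,,

1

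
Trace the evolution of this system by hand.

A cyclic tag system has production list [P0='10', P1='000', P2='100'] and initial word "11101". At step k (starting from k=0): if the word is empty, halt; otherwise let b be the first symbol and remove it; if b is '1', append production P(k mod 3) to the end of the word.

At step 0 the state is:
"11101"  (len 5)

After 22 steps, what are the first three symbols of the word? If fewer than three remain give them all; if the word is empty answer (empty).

[0] "11101"  (len 5)
[1] "110110"  (len 6)
[2] "10110000"  (len 8)
[3] "0110000100"  (len 10)
[4] "110000100"  (len 9)
[5] "10000100000"  (len 11)
[6] "0000100000100"  (len 13)
[7] "000100000100"  (len 12)
[8] "00100000100"  (len 11)
[9] "0100000100"  (len 10)
[10] "100000100"  (len 9)
[11] "00000100000"  (len 11)
[12] "0000100000"  (len 10)
[13] "000100000"  (len 9)
[14] "00100000"  (len 8)
[15] "0100000"  (len 7)
[16] "100000"  (len 6)
[17] "00000000"  (len 8)
[18] "0000000"  (len 7)
[19] "000000"  (len 6)
[20] "00000"  (len 5)
[21] "0000"  (len 4)
[22] "000"  (len 3)

000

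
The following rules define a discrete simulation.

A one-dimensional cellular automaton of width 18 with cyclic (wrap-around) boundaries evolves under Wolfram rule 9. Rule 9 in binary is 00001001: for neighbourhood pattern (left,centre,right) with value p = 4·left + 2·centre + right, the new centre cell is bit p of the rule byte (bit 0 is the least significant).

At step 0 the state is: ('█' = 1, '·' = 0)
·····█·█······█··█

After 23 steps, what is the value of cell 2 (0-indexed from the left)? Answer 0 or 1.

0

0) ·····█·█······█··█
1) ·███·····████·····
2) ·█···███·█····████
3) ···█·█·····██·█···
4) ██·····███·█····██
5) ···███·█·····██·█·
6) ██·█·····███·█····
7) █····███·█·····██·
8) ··██·█·····███·█··
9) █·█····███·█·····█
10) ····██·█·····███·█
11) ·██·█····███·█····
12) ·█····██·█·····███
13) ···██·█····███·█··
14) ██·█····██·█·····█
15) ·····██·█····███·█
16) ·███·█····██·█····
17) ·█·····██·█····███
18) ···███·█····██·█··
19) ██·█·····██·█····█
20) ·····███·█····██·█
21) ·███·█·····██·█···
22) ·█·····███·█····██
23) ···███·█·····██·█·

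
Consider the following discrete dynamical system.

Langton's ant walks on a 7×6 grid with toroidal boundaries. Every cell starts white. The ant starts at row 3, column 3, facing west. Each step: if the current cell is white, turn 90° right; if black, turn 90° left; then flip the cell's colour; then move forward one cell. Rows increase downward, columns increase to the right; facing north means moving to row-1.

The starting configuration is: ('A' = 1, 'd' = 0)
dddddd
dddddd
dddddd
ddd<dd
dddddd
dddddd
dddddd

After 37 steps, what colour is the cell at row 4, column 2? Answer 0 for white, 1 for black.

t=0: dddddd
dddddd
dddddd
ddd<dd
dddddd
dddddd
dddddd
t=1: dddddd
dddddd
ddd^dd
dddAdd
dddddd
dddddd
dddddd
t=2: dddddd
dddddd
dddA>d
dddAdd
dddddd
dddddd
dddddd
t=3: dddddd
dddddd
dddAAd
dddAvd
dddddd
dddddd
dddddd
t=4: dddddd
dddddd
dddAAd
ddd<Ad
dddddd
dddddd
dddddd
t=5: dddddd
dddddd
dddAAd
ddddAd
dddvdd
dddddd
dddddd
t=6: dddddd
dddddd
dddAAd
ddddAd
dd<Add
dddddd
dddddd
t=7: dddddd
dddddd
dddAAd
dd^dAd
ddAAdd
dddddd
dddddd
t=8: dddddd
dddddd
dddAAd
ddA>Ad
ddAAdd
dddddd
dddddd
t=9: dddddd
dddddd
dddAAd
ddAAAd
ddAvdd
dddddd
dddddd
t=10: dddddd
dddddd
dddAAd
ddAAAd
ddAd>d
dddddd
dddddd
t=11: dddddd
dddddd
dddAAd
ddAAAd
ddAdAd
ddddvd
dddddd
t=12: dddddd
dddddd
dddAAd
ddAAAd
ddAdAd
ddd<Ad
dddddd
t=13: dddddd
dddddd
dddAAd
ddAAAd
ddA^Ad
dddAAd
dddddd
t=14: dddddd
dddddd
dddAAd
ddAAAd
ddAA>d
dddAAd
dddddd
t=15: dddddd
dddddd
dddAAd
ddAA^d
ddAAdd
dddAAd
dddddd
t=16: dddddd
dddddd
dddAAd
ddA<dd
ddAAdd
dddAAd
dddddd
t=17: dddddd
dddddd
dddAAd
ddAddd
ddAvdd
dddAAd
dddddd
t=18: dddddd
dddddd
dddAAd
ddAddd
ddAd>d
dddAAd
dddddd
t=19: dddddd
dddddd
dddAAd
ddAddd
ddAdAd
dddAvd
dddddd
t=20: dddddd
dddddd
dddAAd
ddAddd
ddAdAd
dddAd>
dddddd
t=21: dddddd
dddddd
dddAAd
ddAddd
ddAdAd
dddAdA
dddddv
t=22: dddddd
dddddd
dddAAd
ddAddd
ddAdAd
dddAdA
dddd<A
t=23: dddddd
dddddd
dddAAd
ddAddd
ddAdAd
dddA^A
ddddAA
t=24: dddddd
dddddd
dddAAd
ddAddd
ddAdAd
dddAA>
ddddAA
t=25: dddddd
dddddd
dddAAd
ddAddd
ddAdA^
dddAAd
ddddAA
t=26: dddddd
dddddd
dddAAd
ddAddd
>dAdAA
dddAAd
ddddAA
t=27: dddddd
dddddd
dddAAd
ddAddd
AdAdAA
vddAAd
ddddAA
t=28: dddddd
dddddd
dddAAd
ddAddd
AdAdAA
AddAA<
ddddAA
t=29: dddddd
dddddd
dddAAd
ddAddd
AdAdA^
AddAAA
ddddAA
t=30: dddddd
dddddd
dddAAd
ddAddd
AdAd<d
AddAAA
ddddAA
t=31: dddddd
dddddd
dddAAd
ddAddd
AdAddd
AddAvA
ddddAA
t=32: dddddd
dddddd
dddAAd
ddAddd
AdAddd
AddAd>
ddddAA
t=33: dddddd
dddddd
dddAAd
ddAddd
AdAdd^
AddAdd
ddddAA
t=34: dddddd
dddddd
dddAAd
ddAddd
>dAddA
AddAdd
ddddAA
t=35: dddddd
dddddd
dddAAd
^dAddd
ddAddA
AddAdd
ddddAA
t=36: dddddd
dddddd
dddAAd
A>Addd
ddAddA
AddAdd
ddddAA
t=37: dddddd
dddddd
dddAAd
AAAddd
dvAddA
AddAdd
ddddAA

1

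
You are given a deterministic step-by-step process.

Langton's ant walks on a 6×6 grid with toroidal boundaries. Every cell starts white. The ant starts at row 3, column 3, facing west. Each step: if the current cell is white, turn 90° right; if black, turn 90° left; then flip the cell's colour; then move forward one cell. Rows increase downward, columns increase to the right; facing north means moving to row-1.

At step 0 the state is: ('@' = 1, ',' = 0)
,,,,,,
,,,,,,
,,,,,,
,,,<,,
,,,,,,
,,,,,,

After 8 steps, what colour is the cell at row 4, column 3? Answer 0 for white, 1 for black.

0) ,,,,,,
,,,,,,
,,,,,,
,,,<,,
,,,,,,
,,,,,,
1) ,,,,,,
,,,,,,
,,,^,,
,,,@,,
,,,,,,
,,,,,,
2) ,,,,,,
,,,,,,
,,,@>,
,,,@,,
,,,,,,
,,,,,,
3) ,,,,,,
,,,,,,
,,,@@,
,,,@v,
,,,,,,
,,,,,,
4) ,,,,,,
,,,,,,
,,,@@,
,,,<@,
,,,,,,
,,,,,,
5) ,,,,,,
,,,,,,
,,,@@,
,,,,@,
,,,v,,
,,,,,,
6) ,,,,,,
,,,,,,
,,,@@,
,,,,@,
,,<@,,
,,,,,,
7) ,,,,,,
,,,,,,
,,,@@,
,,^,@,
,,@@,,
,,,,,,
8) ,,,,,,
,,,,,,
,,,@@,
,,@>@,
,,@@,,
,,,,,,

1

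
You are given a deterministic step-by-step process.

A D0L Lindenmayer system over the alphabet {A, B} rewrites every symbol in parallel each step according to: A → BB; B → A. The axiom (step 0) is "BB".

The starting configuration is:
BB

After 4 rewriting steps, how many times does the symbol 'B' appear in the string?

8

t=0: BB
t=1: AA
t=2: BBBB
t=3: AAAA
t=4: BBBBBBBB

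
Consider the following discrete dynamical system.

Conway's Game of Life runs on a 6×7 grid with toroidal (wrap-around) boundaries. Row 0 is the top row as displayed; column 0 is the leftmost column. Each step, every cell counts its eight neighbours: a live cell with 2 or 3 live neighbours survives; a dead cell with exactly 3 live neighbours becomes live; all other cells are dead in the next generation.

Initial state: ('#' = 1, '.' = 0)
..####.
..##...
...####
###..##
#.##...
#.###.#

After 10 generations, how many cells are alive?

10

[0] ..####.
..##...
...####
###..##
#.##...
#.###.#
[1] .....##
......#
.......
.......
.......
#.....#
[2] .....#.
.....##
.......
.......
.......
#....##
[3] #...#..
.....##
.......
.......
......#
.....##
[4] #...#..
.....##
.......
.......
.....##
#....##
[5] #...#..
.....##
.......
.......
#....#.
#...#..
[6] #...#..
.....##
.......
.......
......#
##..##.
[7] ##..#..
.....##
.......
.......
#....##
##..##.
[8] .#..#..
#....##
.......
......#
##..##.
....#..
[9] #...#.#
#....##
#....#.
#....##
#...###
##.##..
[10] ...##..
.#..#..
.#..#..
.#.....
...#...
.#.#...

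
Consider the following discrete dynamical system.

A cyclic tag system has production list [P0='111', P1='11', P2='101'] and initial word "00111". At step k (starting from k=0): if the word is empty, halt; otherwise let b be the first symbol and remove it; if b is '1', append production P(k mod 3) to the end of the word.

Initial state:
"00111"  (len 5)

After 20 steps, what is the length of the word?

k=0  "00111"  (len 5)
k=1  "0111"  (len 4)
k=2  "111"  (len 3)
k=3  "11101"  (len 5)
k=4  "1101111"  (len 7)
k=5  "10111111"  (len 8)
k=6  "0111111101"  (len 10)
k=7  "111111101"  (len 9)
k=8  "1111110111"  (len 10)
k=9  "111110111101"  (len 12)
k=10  "11110111101111"  (len 14)
k=11  "111011110111111"  (len 15)
k=12  "11011110111111101"  (len 17)
k=13  "1011110111111101111"  (len 19)
k=14  "01111011111110111111"  (len 20)
k=15  "1111011111110111111"  (len 19)
k=16  "111011111110111111111"  (len 21)
k=17  "1101111111011111111111"  (len 22)
k=18  "101111111011111111111101"  (len 24)
k=19  "01111111011111111111101111"  (len 26)
k=20  "1111111011111111111101111"  (len 25)

25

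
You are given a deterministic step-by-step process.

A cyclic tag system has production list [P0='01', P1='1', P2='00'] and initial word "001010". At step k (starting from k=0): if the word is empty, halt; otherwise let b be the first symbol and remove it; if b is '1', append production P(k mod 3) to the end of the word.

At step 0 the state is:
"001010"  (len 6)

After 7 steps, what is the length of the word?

2

0) "001010"  (len 6)
1) "01010"  (len 5)
2) "1010"  (len 4)
3) "01000"  (len 5)
4) "1000"  (len 4)
5) "0001"  (len 4)
6) "001"  (len 3)
7) "01"  (len 2)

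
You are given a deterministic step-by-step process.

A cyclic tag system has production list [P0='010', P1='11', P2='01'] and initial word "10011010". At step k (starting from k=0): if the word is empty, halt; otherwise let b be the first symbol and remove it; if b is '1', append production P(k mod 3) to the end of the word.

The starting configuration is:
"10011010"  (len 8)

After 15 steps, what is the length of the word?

12

0) "10011010"  (len 8)
1) "0011010010"  (len 10)
2) "011010010"  (len 9)
3) "11010010"  (len 8)
4) "1010010010"  (len 10)
5) "01001001011"  (len 11)
6) "1001001011"  (len 10)
7) "001001011010"  (len 12)
8) "01001011010"  (len 11)
9) "1001011010"  (len 10)
10) "001011010010"  (len 12)
11) "01011010010"  (len 11)
12) "1011010010"  (len 10)
13) "011010010010"  (len 12)
14) "11010010010"  (len 11)
15) "101001001001"  (len 12)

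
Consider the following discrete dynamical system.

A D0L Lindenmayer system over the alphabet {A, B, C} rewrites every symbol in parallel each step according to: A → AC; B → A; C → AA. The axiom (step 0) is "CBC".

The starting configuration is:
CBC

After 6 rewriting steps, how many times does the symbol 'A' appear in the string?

k=0  CBC
k=1  AAAAA
k=2  ACACACACAC
k=3  ACAAACAAACAAACAAACAA
k=4  ACAAACACACAAACACACAAACACACAAACACACAAACAC
k=5  ACAAACACACAAACAAACAAACACACAAACAAACAAACACACAAACAAACAAACACACAAACAAACAAACACACAAACAA
k=6  ACAAACACACAAACAAACAAACACACAAACACACAAACACACAAACAAACAAACACAC…ACACAAACAAACAAACACACAAACACACAAACACACAAACAAACAAACACACAAACAC  (len 160)

105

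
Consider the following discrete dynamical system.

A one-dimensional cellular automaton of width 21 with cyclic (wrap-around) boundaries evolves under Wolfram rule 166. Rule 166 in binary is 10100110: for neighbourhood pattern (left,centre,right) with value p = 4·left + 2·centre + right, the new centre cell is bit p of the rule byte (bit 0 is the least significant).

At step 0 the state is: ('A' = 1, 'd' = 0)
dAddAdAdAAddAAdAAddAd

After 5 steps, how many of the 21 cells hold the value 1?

11

0) dAddAdAdAAddAAdAAddAd
1) AAdAAAAAdddAddAdddAAd
2) ddAdAAAdddAAdAAddAddA
3) dAAAdAdddAddAdddAAdAA
4) AdAdAAddAAdAAddAddAdd
5) AAAAdddAddAdddAAdAAdA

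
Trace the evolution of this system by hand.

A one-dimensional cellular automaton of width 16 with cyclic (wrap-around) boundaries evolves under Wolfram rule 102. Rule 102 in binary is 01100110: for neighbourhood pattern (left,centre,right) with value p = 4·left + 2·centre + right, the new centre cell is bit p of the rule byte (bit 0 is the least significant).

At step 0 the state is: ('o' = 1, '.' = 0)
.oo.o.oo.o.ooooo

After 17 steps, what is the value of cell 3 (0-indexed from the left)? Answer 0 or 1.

0

0) .oo.o.oo.o.ooooo
1) o.oooo.oooo....o
2) oo...oo...o...o.
3) .o..o.o..oo..ooo
4) oo.oooo.o.o.o..o
5) .oo...ooooooo.o.
6) o.o..o......ooo.
7) ooo.oo.....o..oo
8) ..oo.o....oo.o..
9) .o.ooo...o.ooo..
10) ooo..o..ooo..o..
11) ..o.oo.o..o.oo.o
12) .ooo.ooo.ooo.ooo
13) o..oo..oo..oo..o
14) o.o.o.o.o.o.o.o.
15) oooooooooooooooo
16) ................
17) ................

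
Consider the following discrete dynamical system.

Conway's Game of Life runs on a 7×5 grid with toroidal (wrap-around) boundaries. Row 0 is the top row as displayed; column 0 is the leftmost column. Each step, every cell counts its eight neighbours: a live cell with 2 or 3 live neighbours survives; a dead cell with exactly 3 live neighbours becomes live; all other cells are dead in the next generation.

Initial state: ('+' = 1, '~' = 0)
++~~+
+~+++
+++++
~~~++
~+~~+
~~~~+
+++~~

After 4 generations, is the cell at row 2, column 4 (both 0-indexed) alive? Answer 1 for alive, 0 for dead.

0

0) ++~~+
+~+++
+++++
~~~++
~+~~+
~~~~+
+++~~
1) ~~~~~
~~~~~
~~~~~
~~~~~
~~~~+
~~+++
~~++~
2) ~~~~~
~~~~~
~~~~~
~~~~~
~~~~+
~~+~+
~~+~+
3) ~~~~~
~~~~~
~~~~~
~~~~~
~~~+~
+~~~+
~~~~~
4) ~~~~~
~~~~~
~~~~~
~~~~~
~~~~+
~~~~+
~~~~~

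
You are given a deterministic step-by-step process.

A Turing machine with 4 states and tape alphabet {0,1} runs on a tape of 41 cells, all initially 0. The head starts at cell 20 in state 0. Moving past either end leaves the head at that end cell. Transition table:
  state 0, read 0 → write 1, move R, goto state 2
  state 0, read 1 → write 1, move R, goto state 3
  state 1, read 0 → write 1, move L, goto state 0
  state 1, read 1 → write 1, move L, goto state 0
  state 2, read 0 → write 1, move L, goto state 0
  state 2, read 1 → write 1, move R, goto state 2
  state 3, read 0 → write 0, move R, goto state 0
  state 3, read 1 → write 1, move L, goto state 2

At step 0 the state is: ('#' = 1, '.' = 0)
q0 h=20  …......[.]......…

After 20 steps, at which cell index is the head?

gen 0: q0 h=20  …......[.]......…
gen 1: q2 h=21  ….....#[.]......…
gen 2: q0 h=20  …......[#]#.....…
gen 3: q3 h=21  ….....#[#]......…
gen 4: q2 h=20  …......[#]#.....…
gen 5: q2 h=21  ….....#[#]......…
gen 6: q2 h=22  …....##[.]......…
gen 7: q0 h=21  ….....#[#]#.....…
gen 8: q3 h=22  …....##[#]......…
gen 9: q2 h=21  ….....#[#]#.....…
gen 10: q2 h=22  …....##[#]......…
gen 11: q2 h=23  …...###[.]......…
gen 12: q0 h=22  …....##[#]#.....…
gen 13: q3 h=23  …...###[#]......…
gen 14: q2 h=22  …....##[#]#.....…
gen 15: q2 h=23  …...###[#]......…
gen 16: q2 h=24  …..####[.]......…
gen 17: q0 h=23  …...###[#]#.....…
gen 18: q3 h=24  …..####[#]......…
gen 19: q2 h=23  …...###[#]#.....…
gen 20: q2 h=24  …..####[#]......…

24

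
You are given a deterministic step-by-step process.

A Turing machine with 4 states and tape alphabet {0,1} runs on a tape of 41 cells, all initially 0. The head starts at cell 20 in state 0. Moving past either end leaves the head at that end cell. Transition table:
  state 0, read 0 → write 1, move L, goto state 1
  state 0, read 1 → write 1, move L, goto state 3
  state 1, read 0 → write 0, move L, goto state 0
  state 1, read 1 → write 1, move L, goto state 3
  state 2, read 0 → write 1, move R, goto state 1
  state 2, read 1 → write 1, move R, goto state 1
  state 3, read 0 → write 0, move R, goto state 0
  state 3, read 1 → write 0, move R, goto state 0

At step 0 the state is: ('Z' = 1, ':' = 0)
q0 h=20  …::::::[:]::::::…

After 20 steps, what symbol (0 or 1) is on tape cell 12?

1

k=0  q0 h=20  …::::::[:]::::::…
k=1  q1 h=19  …::::::[:]Z:::::…
k=2  q0 h=18  …::::::[:]:Z::::…
k=3  q1 h=17  …::::::[:]Z:Z:::…
k=4  q0 h=16  …::::::[:]:Z:Z::…
k=5  q1 h=15  …::::::[:]Z:Z:Z:…
k=6  q0 h=14  …::::::[:]:Z:Z:Z…
k=7  q1 h=13  …::::::[:]Z:Z:Z:…
k=8  q0 h=12  …::::::[:]:Z:Z:Z…
k=9  q1 h=11  …::::::[:]Z:Z:Z:…
k=10  q0 h=10  …::::::[:]:Z:Z:Z…
k=11  q1 h= 9  …::::::[:]Z:Z:Z:…
k=12  q0 h= 8  …::::::[:]:Z:Z:Z…
k=13  q1 h= 7  …::::::[:]Z:Z:Z:…
k=14  q0 h= 6  |::::::[:]:Z:Z:Z…
k=15  q1 h= 5  |:::::[:]Z:Z:Z:…
k=16  q0 h= 4  |::::[:]:Z:Z:Z…
k=17  q1 h= 3  |:::[:]Z:Z:Z:…
k=18  q0 h= 2  |::[:]:Z:Z:Z…
k=19  q1 h= 1  |:[:]Z:Z:Z:…
k=20  q0 h= 0  |[:]:Z:Z:Z…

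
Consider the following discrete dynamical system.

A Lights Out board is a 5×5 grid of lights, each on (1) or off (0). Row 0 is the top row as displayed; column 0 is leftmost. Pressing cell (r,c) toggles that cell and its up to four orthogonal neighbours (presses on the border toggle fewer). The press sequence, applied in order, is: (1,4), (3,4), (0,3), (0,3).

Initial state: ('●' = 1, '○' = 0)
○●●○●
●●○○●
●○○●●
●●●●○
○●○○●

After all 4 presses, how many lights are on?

13

gen 0: ○●●○●
●●○○●
●○○●●
●●●●○
○●○○●
gen 1: ○●●○○
●●○●○
●○○●○
●●●●○
○●○○●
gen 2: ○●●○○
●●○●○
●○○●●
●●●○●
○●○○○
gen 3: ○●○●●
●●○○○
●○○●●
●●●○●
○●○○○
gen 4: ○●●○○
●●○●○
●○○●●
●●●○●
○●○○○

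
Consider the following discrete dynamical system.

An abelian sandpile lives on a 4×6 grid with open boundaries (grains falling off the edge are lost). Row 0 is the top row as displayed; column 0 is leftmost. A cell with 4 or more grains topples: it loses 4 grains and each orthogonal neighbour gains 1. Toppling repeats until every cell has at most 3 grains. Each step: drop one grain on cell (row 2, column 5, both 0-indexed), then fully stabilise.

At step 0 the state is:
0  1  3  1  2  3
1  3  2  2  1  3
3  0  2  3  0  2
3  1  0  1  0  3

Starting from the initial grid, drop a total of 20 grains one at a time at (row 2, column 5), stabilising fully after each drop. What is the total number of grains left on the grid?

42

t=0: 0  1  3  1  2  3
1  3  2  2  1  3
3  0  2  3  0  2
3  1  0  1  0  3
t=1: 0  1  3  1  2  3
1  3  2  2  1  3
3  0  2  3  0  3
3  1  0  1  0  3
t=2: 0  1  3  1  3  0
1  3  2  2  2  1
3  0  2  3  1  2
3  1  0  1  1  0
t=3: 0  1  3  1  3  0
1  3  2  2  2  1
3  0  2  3  1  3
3  1  0  1  1  0
t=4: 0  1  3  1  3  0
1  3  2  2  2  2
3  0  2  3  2  0
3  1  0  1  1  1
t=5: 0  1  3  1  3  0
1  3  2  2  2  2
3  0  2  3  2  1
3  1  0  1  1  1
t=6: 0  1  3  1  3  0
1  3  2  2  2  2
3  0  2  3  2  2
3  1  0  1  1  1
t=7: 0  1  3  1  3  0
1  3  2  2  2  2
3  0  2  3  2  3
3  1  0  1  1  1
t=8: 0  1  3  1  3  0
1  3  2  2  2  3
3  0  2  3  3  0
3  1  0  1  1  2
t=9: 0  1  3  1  3  0
1  3  2  2  2  3
3  0  2  3  3  1
3  1  0  1  1  2
t=10: 0  1  3  1  3  0
1  3  2  2  2  3
3  0  2  3  3  2
3  1  0  1  1  2
t=11: 0  1  3  1  3  0
1  3  2  2  2  3
3  0  2  3  3  3
3  1  0  1  1  2
t=12: 0  1  3  3  0  2
1  3  3  0  2  1
3  0  3  1  2  2
3  1  0  2  2  3
t=13: 0  1  3  3  0  2
1  3  3  0  2  1
3  0  3  1  2  3
3  1  0  2  2  3
t=14: 0  1  3  3  0  2
1  3  3  0  2  2
3  0  3  1  3  1
3  1  0  2  3  0
t=15: 0  1  3  3  0  2
1  3  3  0  2  2
3  0  3  1  3  2
3  1  0  2  3  0
t=16: 0  1  3  3  0  2
1  3  3  0  2  2
3  0  3  1  3  3
3  1  0  2  3  0
t=17: 0  1  3  3  0  2
1  3  3  0  3  3
3  0  3  2  1  1
3  1  0  3  0  2
t=18: 0  1  3  3  0  2
1  3  3  0  3  3
3  0  3  2  1  2
3  1  0  3  0  2
t=19: 0  1  3  3  0  2
1  3  3  0  3  3
3  0  3  2  1  3
3  1  0  3  0  2
t=20: 0  1  3  3  1  3
1  3  3  1  0  1
3  0  3  2  3  1
3  1  0  3  0  3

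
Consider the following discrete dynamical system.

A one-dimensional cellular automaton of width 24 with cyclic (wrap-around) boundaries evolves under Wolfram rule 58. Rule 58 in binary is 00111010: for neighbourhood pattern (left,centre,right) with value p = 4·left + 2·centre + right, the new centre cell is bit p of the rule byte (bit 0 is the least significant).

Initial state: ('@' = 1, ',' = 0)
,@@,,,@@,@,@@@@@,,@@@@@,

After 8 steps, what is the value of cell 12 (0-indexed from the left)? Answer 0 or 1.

1

[0] ,@@,,,@@,@,@@@@@,,@@@@@,
[1] @@,@,@@,@,@@,,,,@@@,,,,@
[2] ,,@,@@,@,@@,@,,@@,,@,,@@
[3] @@,@@,@,@@,@,@@@,@@,@@@,
[4] @,@@,@,@@,@,@@,,@@,@@,,@
[5] ,@@,@,@@,@,@@,@@@,@@,@@@
[6] @@,@,@@,@,@@,@@,,@@,@@,,
[7] @,@,@@,@,@@,@@,@@@,@@,@@
[8] ,@,@@,@,@@,@@,@@,,@@,@@,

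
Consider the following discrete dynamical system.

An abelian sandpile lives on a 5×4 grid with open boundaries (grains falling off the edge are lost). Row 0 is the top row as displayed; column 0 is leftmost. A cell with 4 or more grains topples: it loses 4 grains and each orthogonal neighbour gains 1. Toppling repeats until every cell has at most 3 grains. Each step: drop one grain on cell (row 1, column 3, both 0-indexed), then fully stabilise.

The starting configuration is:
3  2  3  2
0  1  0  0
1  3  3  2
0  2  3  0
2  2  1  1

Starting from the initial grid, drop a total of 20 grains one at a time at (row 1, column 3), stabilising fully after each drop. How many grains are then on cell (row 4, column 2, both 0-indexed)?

gen 0: 3  2  3  2
0  1  0  0
1  3  3  2
0  2  3  0
2  2  1  1
gen 1: 3  2  3  2
0  1  0  1
1  3  3  2
0  2  3  0
2  2  1  1
gen 2: 3  2  3  2
0  1  0  2
1  3  3  2
0  2  3  0
2  2  1  1
gen 3: 3  2  3  2
0  1  0  3
1  3  3  2
0  2  3  0
2  2  1  1
gen 4: 3  2  3  3
0  1  1  0
1  3  3  3
0  2  3  0
2  2  1  1
gen 5: 3  2  3  3
0  1  1  1
1  3  3  3
0  2  3  0
2  2  1  1
gen 6: 3  2  3  3
0  1  1  2
1  3  3  3
0  2  3  0
2  2  1  1
gen 7: 3  2  3  3
0  1  1  3
1  3  3  3
0  2  3  0
2  2  1  1
gen 8: 3  3  1  1
0  3  0  3
2  1  3  1
1  0  1  2
2  3  2  1
gen 9: 3  3  1  2
0  3  1  0
2  1  3  2
1  0  1  2
2  3  2  1
gen 10: 3  3  1  2
0  3  1  1
2  1  3  2
1  0  1  2
2  3  2  1
gen 11: 3  3  1  2
0  3  1  2
2  1  3  2
1  0  1  2
2  3  2  1
gen 12: 3  3  1  2
0  3  1  3
2  1  3  2
1  0  1  2
2  3  2  1
gen 13: 3  3  1  3
0  3  2  0
2  1  3  3
1  0  1  2
2  3  2  1
gen 14: 3  3  1  3
0  3  2  1
2  1  3  3
1  0  1  2
2  3  2  1
gen 15: 3  3  1  3
0  3  2  2
2  1  3  3
1  0  1  2
2  3  2  1
gen 16: 3  3  1  3
0  3  2  3
2  1  3  3
1  0  1  2
2  3  2  1
gen 17: 0  2  0  1
2  1  2  3
2  3  1  1
1  0  2  3
2  3  2  1
gen 18: 0  2  0  2
2  1  3  0
2  3  1  2
1  0  2  3
2  3  2  1
gen 19: 0  2  0  2
2  1  3  1
2  3  1  2
1  0  2  3
2  3  2  1
gen 20: 0  2  0  2
2  1  3  2
2  3  1  2
1  0  2  3
2  3  2  1

2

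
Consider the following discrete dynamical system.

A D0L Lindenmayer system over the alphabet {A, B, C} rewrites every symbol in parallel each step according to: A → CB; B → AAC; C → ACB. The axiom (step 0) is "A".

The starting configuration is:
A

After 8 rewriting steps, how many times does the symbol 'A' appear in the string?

t=0: A
t=1: CB
t=2: ACBAAC
t=3: CBACBAACCBCBACB
t=4: ACBAACCBACBAACCBCBACBACBAACACBAACCBACBAAC
t=5: CBACBAACCBCBACBACBAACCBACBAACCBCBACBACBAACACBAACCBACBAACCBACBAACCBCBACBCBACBAACCBCBACBACBAACCBACBAACCBCBACB
t=6: ACBAACCBACBAACCBCBACBACBAACACBAACCBACBAACCBACBAACCBCBACBAC…ACCBACBAACCBCBACBACBAACCBACBAACCBCBACBACBAACACBAACCBACBAAC  (len 286)
t=7: CBACBAACCBCBACBACBAACCBACBAACCBCBACBACBAACACBAACCBACBAACCB…BACBAACCBACBAACCBCBACBCBACBAACCBCBACBACBAACCBACBAACCBCBACB  (len 755)
t=8: ACBAACCBACBAACCBCBACBACBAACACBAACCBACBAACCBACBAACCBCBACBAC…ACCBACBAACCBCBACBACBAACCBACBAACCBCBACBACBAACACBAACCBACBAAC  (len 2006)

706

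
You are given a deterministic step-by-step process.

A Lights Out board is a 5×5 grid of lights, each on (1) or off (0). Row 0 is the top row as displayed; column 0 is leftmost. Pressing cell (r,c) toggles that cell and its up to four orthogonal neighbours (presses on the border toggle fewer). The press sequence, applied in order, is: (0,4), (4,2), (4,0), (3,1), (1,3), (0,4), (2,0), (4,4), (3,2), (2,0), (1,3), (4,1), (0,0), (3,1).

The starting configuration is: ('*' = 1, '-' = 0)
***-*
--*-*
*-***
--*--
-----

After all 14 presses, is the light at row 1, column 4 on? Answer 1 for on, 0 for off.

1

k=0  ***-*
--*-*
*-***
--*--
-----
k=1  ****-
--*--
*-***
--*--
-----
k=2  ****-
--*--
*-***
-----
-***-
k=3  ****-
--*--
*-***
*----
*-**-
k=4  ****-
--*--
*****
-**--
****-
k=5  ***--
---**
***-*
-**--
****-
k=6  *****
---*-
***-*
-**--
****-
k=7  *****
*--*-
--*-*
***--
****-
k=8  *****
*--*-
--*-*
***-*
***-*
k=9  *****
*--*-
----*
*--**
**--*
k=10  *****
---*-
**--*
---**
**--*
k=11  ***-*
--*-*
**-**
---**
**--*
k=12  ***-*
--*-*
**-**
-*-**
--*-*
k=13  --*-*
*-*-*
**-**
-*-**
--*-*
k=14  --*-*
*-*-*
*--**
*-***
-**-*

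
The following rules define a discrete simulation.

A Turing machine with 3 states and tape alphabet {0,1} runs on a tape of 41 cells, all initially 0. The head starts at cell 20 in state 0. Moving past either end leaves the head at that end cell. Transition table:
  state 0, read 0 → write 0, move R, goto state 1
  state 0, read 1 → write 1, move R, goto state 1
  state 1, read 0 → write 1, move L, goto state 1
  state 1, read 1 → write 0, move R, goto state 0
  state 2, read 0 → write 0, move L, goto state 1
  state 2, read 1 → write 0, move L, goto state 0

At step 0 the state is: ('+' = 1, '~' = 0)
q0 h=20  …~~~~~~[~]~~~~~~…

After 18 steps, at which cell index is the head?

[0] q0 h=20  …~~~~~~[~]~~~~~~…
[1] q1 h=21  …~~~~~~[~]~~~~~~…
[2] q1 h=20  …~~~~~~[~]+~~~~~…
[3] q1 h=19  …~~~~~~[~]++~~~~…
[4] q1 h=18  …~~~~~~[~]+++~~~…
[5] q1 h=17  …~~~~~~[~]++++~~…
[6] q1 h=16  …~~~~~~[~]+++++~…
[7] q1 h=15  …~~~~~~[~]++++++…
[8] q1 h=14  …~~~~~~[~]++++++…
[9] q1 h=13  …~~~~~~[~]++++++…
[10] q1 h=12  …~~~~~~[~]++++++…
[11] q1 h=11  …~~~~~~[~]++++++…
[12] q1 h=10  …~~~~~~[~]++++++…
[13] q1 h= 9  …~~~~~~[~]++++++…
[14] q1 h= 8  …~~~~~~[~]++++++…
[15] q1 h= 7  …~~~~~~[~]++++++…
[16] q1 h= 6  |~~~~~~[~]++++++…
[17] q1 h= 5  |~~~~~[~]++++++…
[18] q1 h= 4  |~~~~[~]++++++…

4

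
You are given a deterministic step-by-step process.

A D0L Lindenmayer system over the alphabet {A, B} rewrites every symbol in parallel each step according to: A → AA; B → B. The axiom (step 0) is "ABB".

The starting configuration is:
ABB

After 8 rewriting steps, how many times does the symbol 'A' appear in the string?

256

t=0: ABB
t=1: AABB
t=2: AAAABB
t=3: AAAAAAAABB
t=4: AAAAAAAAAAAAAAAABB
t=5: AAAAAAAAAAAAAAAAAAAAAAAAAAAAAAAABB
t=6: AAAAAAAAAAAAAAAAAAAAAAAAAAAAAAAAAAAAAAAAAAAAAAAAAAAAAAAAAAAAAAAABB
t=7: AAAAAAAAAAAAAAAAAAAAAAAAAAAAAAAAAAAAAAAAAAAAAAAAAAAAAAAAAA…AAAAAAAAAAAAAAAAAAAAAAAAAAAAAAAAAAAAAAAAAAAAAAAAAAAAAAAABB  (len 130)
t=8: AAAAAAAAAAAAAAAAAAAAAAAAAAAAAAAAAAAAAAAAAAAAAAAAAAAAAAAAAA…AAAAAAAAAAAAAAAAAAAAAAAAAAAAAAAAAAAAAAAAAAAAAAAAAAAAAAAABB  (len 258)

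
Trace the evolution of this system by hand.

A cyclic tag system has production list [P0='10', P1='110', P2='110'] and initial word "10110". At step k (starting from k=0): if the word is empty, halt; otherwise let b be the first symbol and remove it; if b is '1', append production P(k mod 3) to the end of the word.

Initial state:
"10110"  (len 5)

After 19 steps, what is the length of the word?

k=0  "10110"  (len 5)
k=1  "011010"  (len 6)
k=2  "11010"  (len 5)
k=3  "1010110"  (len 7)
k=4  "01011010"  (len 8)
k=5  "1011010"  (len 7)
k=6  "011010110"  (len 9)
k=7  "11010110"  (len 8)
k=8  "1010110110"  (len 10)
k=9  "010110110110"  (len 12)
k=10  "10110110110"  (len 11)
k=11  "0110110110110"  (len 13)
k=12  "110110110110"  (len 12)
k=13  "1011011011010"  (len 13)
k=14  "011011011010110"  (len 15)
k=15  "11011011010110"  (len 14)
k=16  "101101101011010"  (len 15)
k=17  "01101101011010110"  (len 17)
k=18  "1101101011010110"  (len 16)
k=19  "10110101101011010"  (len 17)

17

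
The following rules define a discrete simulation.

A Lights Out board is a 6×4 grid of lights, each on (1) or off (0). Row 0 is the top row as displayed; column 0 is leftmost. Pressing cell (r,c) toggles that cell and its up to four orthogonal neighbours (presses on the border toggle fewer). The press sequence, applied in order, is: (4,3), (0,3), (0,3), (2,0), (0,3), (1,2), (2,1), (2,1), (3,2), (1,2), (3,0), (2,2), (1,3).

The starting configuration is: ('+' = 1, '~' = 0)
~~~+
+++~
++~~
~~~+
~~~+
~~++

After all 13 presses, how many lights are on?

step 0: ~~~+
+++~
++~~
~~~+
~~~+
~~++
step 1: ~~~+
+++~
++~~
~~~~
~~+~
~~+~
step 2: ~~+~
++++
++~~
~~~~
~~+~
~~+~
step 3: ~~~+
+++~
++~~
~~~~
~~+~
~~+~
step 4: ~~~+
~++~
~~~~
+~~~
~~+~
~~+~
step 5: ~~+~
~+++
~~~~
+~~~
~~+~
~~+~
step 6: ~~~~
~~~~
~~+~
+~~~
~~+~
~~+~
step 7: ~~~~
~+~~
++~~
++~~
~~+~
~~+~
step 8: ~~~~
~~~~
~~+~
+~~~
~~+~
~~+~
step 9: ~~~~
~~~~
~~~~
++++
~~~~
~~+~
step 10: ~~+~
~+++
~~+~
++++
~~~~
~~+~
step 11: ~~+~
~+++
+~+~
~~++
+~~~
~~+~
step 12: ~~+~
~+~+
++~+
~~~+
+~~~
~~+~
step 13: ~~++
~++~
++~~
~~~+
+~~~
~~+~

9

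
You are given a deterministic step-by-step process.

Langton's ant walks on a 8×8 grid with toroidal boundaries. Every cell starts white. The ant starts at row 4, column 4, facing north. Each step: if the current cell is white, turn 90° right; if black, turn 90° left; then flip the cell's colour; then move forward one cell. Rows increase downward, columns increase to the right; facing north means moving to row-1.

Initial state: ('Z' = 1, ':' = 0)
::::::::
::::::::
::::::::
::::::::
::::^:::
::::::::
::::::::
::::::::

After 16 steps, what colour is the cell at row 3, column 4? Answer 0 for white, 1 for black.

1

gen 0: ::::::::
::::::::
::::::::
::::::::
::::^:::
::::::::
::::::::
::::::::
gen 1: ::::::::
::::::::
::::::::
::::::::
::::Z>::
::::::::
::::::::
::::::::
gen 2: ::::::::
::::::::
::::::::
::::::::
::::ZZ::
:::::v::
::::::::
::::::::
gen 3: ::::::::
::::::::
::::::::
::::::::
::::ZZ::
::::<Z::
::::::::
::::::::
gen 4: ::::::::
::::::::
::::::::
::::::::
::::^Z::
::::ZZ::
::::::::
::::::::
gen 5: ::::::::
::::::::
::::::::
::::::::
:::<:Z::
::::ZZ::
::::::::
::::::::
gen 6: ::::::::
::::::::
::::::::
:::^::::
:::Z:Z::
::::ZZ::
::::::::
::::::::
gen 7: ::::::::
::::::::
::::::::
:::Z>:::
:::Z:Z::
::::ZZ::
::::::::
::::::::
gen 8: ::::::::
::::::::
::::::::
:::ZZ:::
:::ZvZ::
::::ZZ::
::::::::
::::::::
gen 9: ::::::::
::::::::
::::::::
:::ZZ:::
:::<ZZ::
::::ZZ::
::::::::
::::::::
gen 10: ::::::::
::::::::
::::::::
:::ZZ:::
::::ZZ::
:::vZZ::
::::::::
::::::::
gen 11: ::::::::
::::::::
::::::::
:::ZZ:::
::::ZZ::
::<ZZZ::
::::::::
::::::::
gen 12: ::::::::
::::::::
::::::::
:::ZZ:::
::^:ZZ::
::ZZZZ::
::::::::
::::::::
gen 13: ::::::::
::::::::
::::::::
:::ZZ:::
::Z>ZZ::
::ZZZZ::
::::::::
::::::::
gen 14: ::::::::
::::::::
::::::::
:::ZZ:::
::ZZZZ::
::ZvZZ::
::::::::
::::::::
gen 15: ::::::::
::::::::
::::::::
:::ZZ:::
::ZZZZ::
::Z:>Z::
::::::::
::::::::
gen 16: ::::::::
::::::::
::::::::
:::ZZ:::
::ZZ^Z::
::Z::Z::
::::::::
::::::::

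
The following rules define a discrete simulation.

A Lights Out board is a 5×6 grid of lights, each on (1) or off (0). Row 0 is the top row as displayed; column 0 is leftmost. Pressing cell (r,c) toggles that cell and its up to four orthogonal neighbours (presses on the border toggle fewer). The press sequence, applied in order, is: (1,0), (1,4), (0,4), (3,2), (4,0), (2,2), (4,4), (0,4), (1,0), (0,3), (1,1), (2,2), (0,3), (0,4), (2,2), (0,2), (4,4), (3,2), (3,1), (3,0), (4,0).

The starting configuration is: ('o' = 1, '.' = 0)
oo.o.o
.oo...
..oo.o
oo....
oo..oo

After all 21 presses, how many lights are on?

k=0  oo.o.o
.oo...
..oo.o
oo....
oo..oo
k=1  .o.o.o
o.o...
o.oo.o
oo....
oo..oo
k=2  .o.ooo
o.oooo
o.oooo
oo....
oo..oo
k=3  .o....
o.oo.o
o.oooo
oo....
oo..oo
k=4  .o....
o.oo.o
o..ooo
o.oo..
ooo.oo
k=5  .o....
o.oo.o
o..ooo
..oo..
..o.oo
k=6  .o....
o..o.o
ooo.oo
...o..
..o.oo
k=7  .o....
o..o.o
ooo.oo
...oo.
..oo..
k=8  .o.ooo
o..ooo
ooo.oo
...oo.
..oo..
k=9  oo.ooo
.o.ooo
.oo.oo
...oo.
..oo..
k=10  ooo..o
.o..oo
.oo.oo
...oo.
..oo..
k=11  o.o..o
o.o.oo
..o.oo
...oo.
..oo..
k=12  o.o..o
o...oo
.o.ooo
..ooo.
..oo..
k=13  o..ooo
o..ooo
.o.ooo
..ooo.
..oo..
k=14  o.....
o..o.o
.o.ooo
..ooo.
..oo..
k=15  o.....
o.oo.o
..o.oo
...oo.
..oo..
k=16  oooo..
o..o.o
..o.oo
...oo.
..oo..
k=17  oooo..
o..o.o
..o.oo
...o..
..o.oo
k=18  oooo..
o..o.o
....oo
.oo...
....oo
k=19  oooo..
o..o.o
.o..oo
o.....
.o..oo
k=20  oooo..
o..o.o
oo..oo
.o....
oo..oo
k=21  oooo..
o..o.o
oo..oo
oo....
....oo

15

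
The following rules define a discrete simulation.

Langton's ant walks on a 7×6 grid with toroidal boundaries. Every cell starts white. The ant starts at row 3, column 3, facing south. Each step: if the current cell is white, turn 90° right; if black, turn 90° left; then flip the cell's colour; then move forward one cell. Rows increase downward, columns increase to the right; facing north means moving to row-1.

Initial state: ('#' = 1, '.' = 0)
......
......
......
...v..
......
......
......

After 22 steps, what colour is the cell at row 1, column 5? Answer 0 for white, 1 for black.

t=0: ......
......
......
...v..
......
......
......
t=1: ......
......
......
..<#..
......
......
......
t=2: ......
......
..^...
..##..
......
......
......
t=3: ......
......
..#>..
..##..
......
......
......
t=4: ......
......
..##..
..#v..
......
......
......
t=5: ......
......
..##..
..#.>.
......
......
......
t=6: ......
......
..##..
..#.#.
....v.
......
......
t=7: ......
......
..##..
..#.#.
...<#.
......
......
t=8: ......
......
..##..
..#^#.
...##.
......
......
t=9: ......
......
..##..
..##>.
...##.
......
......
t=10: ......
......
..##^.
..##..
...##.
......
......
t=11: ......
......
..###>
..##..
...##.
......
......
t=12: ......
......
..####
..##.v
...##.
......
......
t=13: ......
......
..####
..##<#
...##.
......
......
t=14: ......
......
..##^#
..####
...##.
......
......
t=15: ......
......
..#<.#
..####
...##.
......
......
t=16: ......
......
..#..#
..#v##
...##.
......
......
t=17: ......
......
..#..#
..#.>#
...##.
......
......
t=18: ......
......
..#.^#
..#..#
...##.
......
......
t=19: ......
......
..#.#>
..#..#
...##.
......
......
t=20: ......
.....^
..#.#.
..#..#
...##.
......
......
t=21: ......
>....#
..#.#.
..#..#
...##.
......
......
t=22: ......
#....#
v.#.#.
..#..#
...##.
......
......

1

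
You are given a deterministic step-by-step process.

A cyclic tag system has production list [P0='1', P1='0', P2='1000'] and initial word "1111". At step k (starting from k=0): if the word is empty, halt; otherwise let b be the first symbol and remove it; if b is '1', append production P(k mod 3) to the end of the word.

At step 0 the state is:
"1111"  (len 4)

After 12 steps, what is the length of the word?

2

gen 0: "1111"  (len 4)
gen 1: "1111"  (len 4)
gen 2: "1110"  (len 4)
gen 3: "1101000"  (len 7)
gen 4: "1010001"  (len 7)
gen 5: "0100010"  (len 7)
gen 6: "100010"  (len 6)
gen 7: "000101"  (len 6)
gen 8: "00101"  (len 5)
gen 9: "0101"  (len 4)
gen 10: "101"  (len 3)
gen 11: "010"  (len 3)
gen 12: "10"  (len 2)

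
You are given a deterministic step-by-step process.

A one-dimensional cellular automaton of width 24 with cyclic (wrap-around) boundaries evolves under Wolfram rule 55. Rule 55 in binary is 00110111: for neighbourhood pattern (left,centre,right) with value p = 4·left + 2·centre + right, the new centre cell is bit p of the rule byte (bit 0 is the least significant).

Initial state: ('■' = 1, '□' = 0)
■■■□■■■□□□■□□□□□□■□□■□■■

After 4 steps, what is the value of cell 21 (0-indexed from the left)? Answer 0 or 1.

0) ■■■□■■■□□□■□□□□□□■□□■□■■
1) □□□■□□□■■■■■■■■■■■■■■■□□
2) ■■■■■■■□□□□□□□□□□□□□□□■■
3) □□□□□□□■■■■■■■■■■■■■■■□□
4) ■■■■■■■□□□□□□□□□□□□□□□■■

0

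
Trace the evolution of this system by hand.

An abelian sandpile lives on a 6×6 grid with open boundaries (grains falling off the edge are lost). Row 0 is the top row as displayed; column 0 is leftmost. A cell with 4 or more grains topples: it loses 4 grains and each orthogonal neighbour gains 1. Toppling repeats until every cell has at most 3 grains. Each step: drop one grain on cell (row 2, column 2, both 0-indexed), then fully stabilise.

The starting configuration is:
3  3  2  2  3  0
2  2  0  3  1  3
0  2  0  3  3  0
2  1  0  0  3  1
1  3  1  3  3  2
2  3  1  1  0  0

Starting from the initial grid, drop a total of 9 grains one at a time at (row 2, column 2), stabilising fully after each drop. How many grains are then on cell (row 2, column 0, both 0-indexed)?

k=0  3  3  2  2  3  0
2  2  0  3  1  3
0  2  0  3  3  0
2  1  0  0  3  1
1  3  1  3  3  2
2  3  1  1  0  0
k=1  3  3  2  2  3  0
2  2  0  3  1  3
0  2  1  3  3  0
2  1  0  0  3  1
1  3  1  3  3  2
2  3  1  1  0  0
k=2  3  3  2  2  3  0
2  2  0  3  1  3
0  2  2  3  3  0
2  1  0  0  3  1
1  3  1  3  3  2
2  3  1  1  0  0
k=3  3  3  2  2  3  0
2  2  0  3  1  3
0  2  3  3  3  0
2  1  0  0  3  1
1  3  1  3  3  2
2  3  1  1  0  0
k=4  3  3  2  3  3  0
2  2  2  0  3  3
0  3  1  2  1  1
2  1  1  3  1  2
1  3  2  0  1  3
2  3  1  2  1  0
k=5  3  3  2  3  3  0
2  2  2  0  3  3
0  3  2  2  1  1
2  1  1  3  1  2
1  3  2  0  1  3
2  3  1  2  1  0
k=6  3  3  2  3  3  0
2  2  2  0  3  3
0  3  3  2  1  1
2  1  1  3  1  2
1  3  2  0  1  3
2  3  1  2  1  0
k=7  3  3  2  3  3  0
2  3  3  0  3  3
1  0  1  3  1  1
2  2  2  3  1  2
1  3  2  0  1  3
2  3  1  2  1  0
k=8  3  3  2  3  3  0
2  3  3  0  3  3
1  0  2  3  1  1
2  2  2  3  1  2
1  3  2  0  1  3
2  3  1  2  1  0
k=9  3  3  2  3  3  0
2  3  3  0  3  3
1  0  3  3  1  1
2  2  2  3  1  2
1  3  2  0  1  3
2  3  1  2  1  0

1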